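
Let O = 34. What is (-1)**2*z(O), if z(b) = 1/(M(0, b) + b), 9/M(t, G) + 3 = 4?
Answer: 1/43 ≈ 0.023256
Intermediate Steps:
M(t, G) = 9 (M(t, G) = 9/(-3 + 4) = 9/1 = 9*1 = 9)
z(b) = 1/(9 + b)
(-1)**2*z(O) = (-1)**2/(9 + 34) = 1/43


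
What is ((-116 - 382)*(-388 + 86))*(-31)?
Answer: -4662276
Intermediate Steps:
((-116 - 382)*(-388 + 86))*(-31) = -498*(-302)*(-31) = 150396*(-31) = -4662276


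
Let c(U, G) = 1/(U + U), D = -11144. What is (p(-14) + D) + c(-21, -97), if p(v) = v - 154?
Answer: -475105/42 ≈ -11312.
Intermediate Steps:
p(v) = -154 + v
c(U, G) = 1/(2*U)
(p(-14) + D) + c(-21, -97) = ((-154 - 14) - 11144) + (½)/(-21) = (-168 - 11144) + (½)*(-1/21) = -11312 - 1/42 = -475105/42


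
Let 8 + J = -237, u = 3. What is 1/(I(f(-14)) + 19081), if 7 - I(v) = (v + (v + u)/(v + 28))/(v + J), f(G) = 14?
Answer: 882/16835671 ≈ 5.2389e-5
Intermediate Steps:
J = -245 (J = -8 - 237 = -245)
I(v) = 7 - (v + (3 + v)/(28 + v))/(-245 + v) (I(v) = 7 - (v + (v + 3)/(v + 28))/(v - 245) = 7 - (v + (3 + v)/(28 + v))/(-245 + v))
1/(I(f(-14)) + 19081) = 1/((48023 - 6*14² + 1548*14)/(6860 - 1*14² + 217*14) + 19081) = 1/((48023 - 6*196 + 21672)/(6860 - 1*196 + 3038) + 19081) = 1/((48023 - 1176 + 21672)/(6860 - 196 + 3038) + 19081) = 1/(68519/9702 + 19081) = 1/((1/9702)*68519 + 19081) = 1/(6229/882 + 19081) = 1/(16835671/882) = 882/16835671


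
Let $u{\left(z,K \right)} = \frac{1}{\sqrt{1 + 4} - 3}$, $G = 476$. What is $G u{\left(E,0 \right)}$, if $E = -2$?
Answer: $-357 - 119 \sqrt{5} \approx -623.09$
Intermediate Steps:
$u{\left(z,K \right)} = \frac{1}{-3 + \sqrt{5}}$ ($u{\left(z,K \right)} = \frac{1}{\sqrt{5} - 3} = \frac{1}{-3 + \sqrt{5}}$)
$G u{\left(E,0 \right)} = 476 \left(- \frac{3}{4} - \frac{\sqrt{5}}{4}\right) = -357 - 119 \sqrt{5}$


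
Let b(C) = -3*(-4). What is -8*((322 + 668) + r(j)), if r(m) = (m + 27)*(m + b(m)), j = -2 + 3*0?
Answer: -9920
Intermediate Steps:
j = -2 (j = -2 + 0 = -2)
b(C) = 12
r(m) = (12 + m)*(27 + m) (r(m) = (m + 27)*(m + 12) = (27 + m)*(12 + m) = (12 + m)*(27 + m))
-8*((322 + 668) + r(j)) = -8*((322 + 668) + (324 + (-2)**2 + 39*(-2))) = -8*(990 + (324 + 4 - 78)) = -8*(990 + 250) = -8*1240 = -9920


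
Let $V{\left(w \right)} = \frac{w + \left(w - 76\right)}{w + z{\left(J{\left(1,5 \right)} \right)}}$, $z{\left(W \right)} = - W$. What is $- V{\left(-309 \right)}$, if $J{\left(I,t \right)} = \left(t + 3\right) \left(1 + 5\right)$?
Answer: $- \frac{694}{357} \approx -1.944$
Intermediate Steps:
$J{\left(I,t \right)} = 18 + 6 t$ ($J{\left(I,t \right)} = \left(3 + t\right) 6 = 18 + 6 t$)
$V{\left(w \right)} = \frac{-76 + 2 w}{-48 + w}$ ($V{\left(w \right)} = \frac{w + \left(w - 76\right)}{w - \left(18 + 6 \cdot 5\right)} = \frac{w + \left(w - 76\right)}{w - \left(18 + 30\right)} = \frac{w + \left(-76 + w\right)}{w - 48} = \frac{-76 + 2 w}{w - 48} = \frac{-76 + 2 w}{-48 + w}$)
$- V{\left(-309 \right)} = - \frac{2 \left(-38 - 309\right)}{-48 - 309} = - \frac{2 \left(-347\right)}{-357} = - \frac{2 \left(-1\right) \left(-347\right)}{357} = \left(-1\right) \frac{694}{357} = - \frac{694}{357}$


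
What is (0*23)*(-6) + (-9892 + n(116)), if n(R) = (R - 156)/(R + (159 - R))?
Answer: -1572868/159 ≈ -9892.3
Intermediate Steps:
n(R) = -52/53 + R/159 (n(R) = (-156 + R)/159 = (-156 + R)*(1/159) = -52/53 + R/159)
(0*23)*(-6) + (-9892 + n(116)) = (0*23)*(-6) + (-9892 + (-52/53 + (1/159)*116)) = 0*(-6) + (-9892 + (-52/53 + 116/159)) = 0 + (-9892 - 40/159) = 0 - 1572868/159 = -1572868/159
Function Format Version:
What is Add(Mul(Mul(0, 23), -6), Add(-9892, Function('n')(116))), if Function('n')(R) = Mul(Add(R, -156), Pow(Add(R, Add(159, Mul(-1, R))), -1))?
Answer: Rational(-1572868, 159) ≈ -9892.3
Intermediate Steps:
Function('n')(R) = Add(Rational(-52, 53), Mul(Rational(1, 159), R)) (Function('n')(R) = Mul(Add(-156, R), Pow(159, -1)) = Mul(Add(-156, R), Rational(1, 159)) = Add(Rational(-52, 53), Mul(Rational(1, 159), R)))
Add(Mul(Mul(0, 23), -6), Add(-9892, Function('n')(116))) = Add(Mul(Mul(0, 23), -6), Add(-9892, Add(Rational(-52, 53), Mul(Rational(1, 159), 116)))) = Add(Mul(0, -6), Add(-9892, Add(Rational(-52, 53), Rational(116, 159)))) = Add(0, Add(-9892, Rational(-40, 159))) = Add(0, Rational(-1572868, 159)) = Rational(-1572868, 159)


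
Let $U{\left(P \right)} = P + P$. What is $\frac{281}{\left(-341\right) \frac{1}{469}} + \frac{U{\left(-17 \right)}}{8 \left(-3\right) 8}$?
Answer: $- \frac{12645947}{32736} \approx -386.3$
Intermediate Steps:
$U{\left(P \right)} = 2 P$
$\frac{281}{\left(-341\right) \frac{1}{469}} + \frac{U{\left(-17 \right)}}{8 \left(-3\right) 8} = \frac{281}{\left(-341\right) \frac{1}{469}} + \frac{2 \left(-17\right)}{8 \left(-3\right) 8} = \frac{281}{\left(-341\right) \frac{1}{469}} - \frac{34}{\left(-24\right) 8} = \frac{281}{- \frac{341}{469}} - \frac{34}{-192} = 281 \left(- \frac{469}{341}\right) - - \frac{17}{96} = - \frac{131789}{341} + \frac{17}{96} = - \frac{12645947}{32736}$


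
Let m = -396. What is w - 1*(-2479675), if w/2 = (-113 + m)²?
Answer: 2997837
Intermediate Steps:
w = 518162 (w = 2*(-113 - 396)² = 2*(-509)² = 2*259081 = 518162)
w - 1*(-2479675) = 518162 - 1*(-2479675) = 518162 + 2479675 = 2997837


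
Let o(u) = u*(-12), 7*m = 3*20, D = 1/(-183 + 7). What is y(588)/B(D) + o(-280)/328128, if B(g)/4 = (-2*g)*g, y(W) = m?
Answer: -794069515/23926 ≈ -33189.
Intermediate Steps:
D = -1/176 (D = 1/(-176) = -1/176 ≈ -0.0056818)
m = 60/7 (m = (3*20)/7 = (⅐)*60 = 60/7 ≈ 8.5714)
y(W) = 60/7
B(g) = -8*g² (B(g) = 4*((-2*g)*g) = 4*(-2*g²) = -8*g²)
o(u) = -12*u
y(588)/B(D) + o(-280)/328128 = 60/(7*((-8*(-1/176)²))) - 12*(-280)/328128 = 60/(7*((-8*1/30976))) + 3360*(1/328128) = 60/(7*(-1/3872)) + 35/3418 = (60/7)*(-3872) + 35/3418 = -232320/7 + 35/3418 = -794069515/23926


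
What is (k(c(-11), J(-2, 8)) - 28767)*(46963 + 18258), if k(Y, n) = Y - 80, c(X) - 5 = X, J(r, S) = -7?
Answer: -1881821513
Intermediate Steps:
c(X) = 5 + X
k(Y, n) = -80 + Y
(k(c(-11), J(-2, 8)) - 28767)*(46963 + 18258) = ((-80 + (5 - 11)) - 28767)*(46963 + 18258) = ((-80 - 6) - 28767)*65221 = (-86 - 28767)*65221 = -28853*65221 = -1881821513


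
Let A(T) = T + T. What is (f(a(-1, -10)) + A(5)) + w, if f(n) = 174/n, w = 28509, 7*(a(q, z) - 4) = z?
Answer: 85760/3 ≈ 28587.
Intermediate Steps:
a(q, z) = 4 + z/7
A(T) = 2*T
(f(a(-1, -10)) + A(5)) + w = (174/(4 + (⅐)*(-10)) + 2*5) + 28509 = (174/(4 - 10/7) + 10) + 28509 = (174/(18/7) + 10) + 28509 = (174*(7/18) + 10) + 28509 = (203/3 + 10) + 28509 = 233/3 + 28509 = 85760/3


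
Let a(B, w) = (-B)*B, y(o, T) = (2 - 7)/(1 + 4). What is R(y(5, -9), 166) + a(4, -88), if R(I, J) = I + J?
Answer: 149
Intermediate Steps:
y(o, T) = -1 (y(o, T) = -5/5 = -5*1/5 = -1)
a(B, w) = -B**2
R(y(5, -9), 166) + a(4, -88) = (-1 + 166) - 1*4**2 = 165 - 1*16 = 165 - 16 = 149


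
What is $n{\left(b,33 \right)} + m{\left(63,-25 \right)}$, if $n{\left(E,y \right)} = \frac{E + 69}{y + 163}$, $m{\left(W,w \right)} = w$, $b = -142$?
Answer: $- \frac{4973}{196} \approx -25.372$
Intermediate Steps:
$n{\left(E,y \right)} = \frac{69 + E}{163 + y}$
$n{\left(b,33 \right)} + m{\left(63,-25 \right)} = \frac{69 - 142}{163 + 33} - 25 = \frac{1}{196} \left(-73\right) - 25 = - \frac{73}{196} - 25 = - \frac{4973}{196}$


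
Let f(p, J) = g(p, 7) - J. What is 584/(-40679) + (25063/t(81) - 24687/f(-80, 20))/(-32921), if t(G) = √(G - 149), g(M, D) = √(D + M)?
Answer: -29178683132/633438458807 - 24687*I*√73/15571633 + 25063*I*√17/1119314 ≈ -0.046064 + 0.078777*I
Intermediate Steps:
f(p, J) = √(7 + p) - J
t(G) = √(-149 + G)
584/(-40679) + (25063/t(81) - 24687/f(-80, 20))/(-32921) = 584/(-40679) + (25063/(√(-149 + 81)) - 24687/(√(7 - 80) - 1*20))/(-32921) = 584*(-1/40679) + (25063/(√(-68)) - 24687/(√(-73) - 20))*(-1/32921) = -584/40679 + (25063/((2*I*√17)) - 24687/(I*√73 - 20))*(-1/32921) = -584/40679 + (25063*(-I*√17/34) - 24687/(-20 + I*√73))*(-1/32921) = -584/40679 + (-25063*I*√17/34 - 24687/(-20 + I*√73))*(-1/32921) = -584/40679 + (-24687/(-20 + I*√73) - 25063*I*√17/34)*(-1/32921) = -584/40679 + (24687/(32921*(-20 + I*√73)) + 25063*I*√17/1119314) = -584/40679 + 24687/(32921*(-20 + I*√73)) + 25063*I*√17/1119314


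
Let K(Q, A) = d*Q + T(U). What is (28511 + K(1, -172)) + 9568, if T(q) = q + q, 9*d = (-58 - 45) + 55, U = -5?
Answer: 114191/3 ≈ 38064.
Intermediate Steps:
d = -16/3 (d = ((-58 - 45) + 55)/9 = (-103 + 55)/9 = (⅑)*(-48) = -16/3 ≈ -5.3333)
T(q) = 2*q
K(Q, A) = -10 - 16*Q/3 (K(Q, A) = -16*Q/3 + 2*(-5) = -16*Q/3 - 10 = -10 - 16*Q/3)
(28511 + K(1, -172)) + 9568 = (28511 + (-10 - 16/3*1)) + 9568 = (28511 + (-10 - 16/3)) + 9568 = (28511 - 46/3) + 9568 = 85487/3 + 9568 = 114191/3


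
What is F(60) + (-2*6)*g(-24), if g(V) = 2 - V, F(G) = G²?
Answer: 3288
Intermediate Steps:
F(60) + (-2*6)*g(-24) = 60² + (-2*6)*(2 - 1*(-24)) = 3600 - 12*(2 + 24) = 3600 - 12*26 = 3600 - 312 = 3288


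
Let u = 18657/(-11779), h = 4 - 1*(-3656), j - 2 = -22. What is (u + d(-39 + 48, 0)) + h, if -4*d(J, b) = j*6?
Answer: 43445853/11779 ≈ 3688.4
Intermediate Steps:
j = -20 (j = 2 - 22 = -20)
d(J, b) = 30 (d(J, b) = -(-5)*6 = -1/4*(-120) = 30)
h = 3660 (h = 4 + 3656 = 3660)
u = -18657/11779 (u = 18657*(-1/11779) = -18657/11779 ≈ -1.5839)
(u + d(-39 + 48, 0)) + h = (-18657/11779 + 30) + 3660 = 334713/11779 + 3660 = 43445853/11779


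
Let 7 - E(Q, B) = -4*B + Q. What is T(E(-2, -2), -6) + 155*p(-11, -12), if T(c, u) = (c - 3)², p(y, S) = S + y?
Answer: -3561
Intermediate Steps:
E(Q, B) = 7 - Q + 4*B (E(Q, B) = 7 - (-4*B + Q) = 7 - (Q - 4*B) = 7 + (-Q + 4*B) = 7 - Q + 4*B)
T(c, u) = (-3 + c)²
T(E(-2, -2), -6) + 155*p(-11, -12) = (-3 + (7 - 1*(-2) + 4*(-2)))² + 155*(-12 - 11) = (-3 + (7 + 2 - 8))² + 155*(-23) = (-3 + 1)² - 3565 = (-2)² - 3565 = 4 - 3565 = -3561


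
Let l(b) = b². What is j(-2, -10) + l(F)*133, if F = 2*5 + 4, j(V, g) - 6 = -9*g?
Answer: 26164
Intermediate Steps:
j(V, g) = 6 - 9*g
F = 14 (F = 10 + 4 = 14)
j(-2, -10) + l(F)*133 = (6 - 9*(-10)) + 14²*133 = (6 + 90) + 196*133 = 96 + 26068 = 26164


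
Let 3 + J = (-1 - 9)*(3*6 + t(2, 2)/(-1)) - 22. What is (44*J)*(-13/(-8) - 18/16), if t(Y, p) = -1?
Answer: -4730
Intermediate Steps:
J = -215 (J = -3 + ((-1 - 9)*(3*6 - 1/(-1)) - 22) = -3 + (-10*(18 - 1*(-1)) - 22) = -3 + (-10*(18 + 1) - 22) = -3 + (-10*19 - 22) = -3 + (-190 - 22) = -3 - 212 = -215)
(44*J)*(-13/(-8) - 18/16) = (44*(-215))*(-13/(-8) - 18/16) = -9460*(-13*(-1/8) - 18*1/16) = -9460*(13/8 - 9/8) = -9460*1/2 = -4730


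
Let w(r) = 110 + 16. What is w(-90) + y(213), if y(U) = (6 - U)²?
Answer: 42975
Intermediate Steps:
w(r) = 126
w(-90) + y(213) = 126 + (-6 + 213)² = 126 + 207² = 126 + 42849 = 42975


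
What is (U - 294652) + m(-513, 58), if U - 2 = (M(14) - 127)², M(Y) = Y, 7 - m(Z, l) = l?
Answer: -281932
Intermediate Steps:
m(Z, l) = 7 - l
U = 12771 (U = 2 + (14 - 127)² = 2 + (-113)² = 2 + 12769 = 12771)
(U - 294652) + m(-513, 58) = (12771 - 294652) + (7 - 1*58) = -281881 + (7 - 58) = -281881 - 51 = -281932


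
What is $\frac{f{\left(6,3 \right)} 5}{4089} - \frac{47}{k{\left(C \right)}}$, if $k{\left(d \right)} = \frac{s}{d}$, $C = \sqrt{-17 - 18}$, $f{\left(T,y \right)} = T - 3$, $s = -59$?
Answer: $\frac{5}{1363} + \frac{47 i \sqrt{35}}{59} \approx 0.0036684 + 4.7128 i$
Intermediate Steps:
$f{\left(T,y \right)} = -3 + T$
$C = i \sqrt{35}$ ($C = \sqrt{-35} = i \sqrt{35} \approx 5.9161 i$)
$k{\left(d \right)} = - \frac{59}{d}$
$\frac{f{\left(6,3 \right)} 5}{4089} - \frac{47}{k{\left(C \right)}} = \frac{\left(-3 + 6\right) 5}{4089} - \frac{47}{\left(-59\right) \frac{1}{i \sqrt{35}}} = 3 \cdot 5 \cdot \frac{1}{4089} - \frac{47}{\left(-59\right) \left(- \frac{i \sqrt{35}}{35}\right)} = 15 \cdot \frac{1}{4089} - \frac{47}{\frac{59}{35} i \sqrt{35}} = \frac{5}{1363} - 47 \left(- \frac{i \sqrt{35}}{59}\right) = \frac{5}{1363} + \frac{47 i \sqrt{35}}{59}$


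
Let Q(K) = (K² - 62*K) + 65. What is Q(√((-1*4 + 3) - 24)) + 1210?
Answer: 1250 - 310*I ≈ 1250.0 - 310.0*I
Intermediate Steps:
Q(K) = 65 + K² - 62*K
Q(√((-1*4 + 3) - 24)) + 1210 = (65 + (√((-1*4 + 3) - 24))² - 62*√((-1*4 + 3) - 24)) + 1210 = (65 + (√((-4 + 3) - 24))² - 62*√((-4 + 3) - 24)) + 1210 = (65 + (√(-1 - 24))² - 62*√(-1 - 24)) + 1210 = (65 + (√(-25))² - 310*I) + 1210 = (65 + (5*I)² - 310*I) + 1210 = (65 - 25 - 310*I) + 1210 = (40 - 310*I) + 1210 = 1250 - 310*I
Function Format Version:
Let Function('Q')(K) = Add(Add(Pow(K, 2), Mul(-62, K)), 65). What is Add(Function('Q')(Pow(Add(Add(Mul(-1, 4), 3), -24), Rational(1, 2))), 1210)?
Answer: Add(1250, Mul(-310, I)) ≈ Add(1250.0, Mul(-310.00, I))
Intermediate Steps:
Function('Q')(K) = Add(65, Pow(K, 2), Mul(-62, K))
Add(Function('Q')(Pow(Add(Add(Mul(-1, 4), 3), -24), Rational(1, 2))), 1210) = Add(Add(65, Pow(Pow(Add(Add(Mul(-1, 4), 3), -24), Rational(1, 2)), 2), Mul(-62, Pow(Add(Add(Mul(-1, 4), 3), -24), Rational(1, 2)))), 1210) = Add(Add(65, Pow(Pow(Add(Add(-4, 3), -24), Rational(1, 2)), 2), Mul(-62, Pow(Add(Add(-4, 3), -24), Rational(1, 2)))), 1210) = Add(Add(65, Pow(Pow(Add(-1, -24), Rational(1, 2)), 2), Mul(-62, Pow(Add(-1, -24), Rational(1, 2)))), 1210) = Add(Add(65, Pow(Pow(-25, Rational(1, 2)), 2), Mul(-62, Pow(-25, Rational(1, 2)))), 1210) = Add(Add(65, Pow(Mul(5, I), 2), Mul(-62, Mul(5, I))), 1210) = Add(Add(65, -25, Mul(-310, I)), 1210) = Add(Add(40, Mul(-310, I)), 1210) = Add(1250, Mul(-310, I))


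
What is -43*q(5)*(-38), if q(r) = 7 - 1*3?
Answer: 6536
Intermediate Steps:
q(r) = 4 (q(r) = 7 - 3 = 4)
-43*q(5)*(-38) = -43*4*(-38) = -172*(-38) = 6536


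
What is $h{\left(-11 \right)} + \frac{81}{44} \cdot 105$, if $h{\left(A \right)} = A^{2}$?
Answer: $\frac{13829}{44} \approx 314.3$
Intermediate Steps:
$h{\left(-11 \right)} + \frac{81}{44} \cdot 105 = \left(-11\right)^{2} + \frac{81}{44} \cdot 105 = 121 + 81 \cdot \frac{1}{44} \cdot 105 = 121 + \frac{81}{44} \cdot 105 = 121 + \frac{8505}{44} = \frac{13829}{44}$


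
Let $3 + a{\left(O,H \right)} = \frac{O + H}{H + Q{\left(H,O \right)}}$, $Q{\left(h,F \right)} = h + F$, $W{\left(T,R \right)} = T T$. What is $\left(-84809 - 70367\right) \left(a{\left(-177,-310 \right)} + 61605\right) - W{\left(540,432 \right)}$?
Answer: $- \frac{7618952081656}{797} \approx -9.5595 \cdot 10^{9}$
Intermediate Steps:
$W{\left(T,R \right)} = T^{2}$
$Q{\left(h,F \right)} = F + h$
$a{\left(O,H \right)} = -3 + \frac{H + O}{O + 2 H}$ ($a{\left(O,H \right)} = -3 + \frac{O + H}{H + \left(O + H\right)} = -3 + \frac{H + O}{H + \left(H + O\right)} = -3 + \frac{H + O}{O + 2 H}$)
$\left(-84809 - 70367\right) \left(a{\left(-177,-310 \right)} + 61605\right) - W{\left(540,432 \right)} = \left(-84809 - 70367\right) \left(\frac{\left(-5\right) \left(-310\right) - -354}{-177 + 2 \left(-310\right)} + 61605\right) - 540^{2} = - 155176 \left(\frac{1550 + 354}{-177 - 620} + 61605\right) - 291600 = - 155176 \left(\frac{1}{-797} \cdot 1904 + 61605\right) - 291600 = - 155176 \left(\left(- \frac{1}{797}\right) 1904 + 61605\right) - 291600 = - 155176 \left(- \frac{1904}{797} + 61605\right) - 291600 = \left(-155176\right) \frac{49097281}{797} - 291600 = - \frac{7618719676456}{797} - 291600 = - \frac{7618952081656}{797}$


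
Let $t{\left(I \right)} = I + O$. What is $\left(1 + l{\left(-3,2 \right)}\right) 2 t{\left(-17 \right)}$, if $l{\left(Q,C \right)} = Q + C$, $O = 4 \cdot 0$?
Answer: $0$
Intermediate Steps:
$O = 0$
$l{\left(Q,C \right)} = C + Q$
$t{\left(I \right)} = I$ ($t{\left(I \right)} = I + 0 = I$)
$\left(1 + l{\left(-3,2 \right)}\right) 2 t{\left(-17 \right)} = \left(1 + \left(2 - 3\right)\right) 2 \left(-17\right) = \left(1 - 1\right) 2 \left(-17\right) = 0 \cdot 2 \left(-17\right) = 0 \left(-17\right) = 0$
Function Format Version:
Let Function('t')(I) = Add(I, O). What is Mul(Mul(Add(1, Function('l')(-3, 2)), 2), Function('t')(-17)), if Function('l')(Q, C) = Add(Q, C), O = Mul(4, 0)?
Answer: 0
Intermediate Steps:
O = 0
Function('l')(Q, C) = Add(C, Q)
Function('t')(I) = I (Function('t')(I) = Add(I, 0) = I)
Mul(Mul(Add(1, Function('l')(-3, 2)), 2), Function('t')(-17)) = Mul(Mul(Add(1, Add(2, -3)), 2), -17) = Mul(Mul(Add(1, -1), 2), -17) = Mul(Mul(0, 2), -17) = Mul(0, -17) = 0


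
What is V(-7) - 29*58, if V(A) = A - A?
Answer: -1682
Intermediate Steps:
V(A) = 0
V(-7) - 29*58 = 0 - 29*58 = 0 - 1682 = -1682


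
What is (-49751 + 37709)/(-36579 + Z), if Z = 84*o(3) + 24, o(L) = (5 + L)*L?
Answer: 4014/11513 ≈ 0.34865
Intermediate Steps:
o(L) = L*(5 + L)
Z = 2040 (Z = 84*(3*(5 + 3)) + 24 = 84*(3*8) + 24 = 84*24 + 24 = 2016 + 24 = 2040)
(-49751 + 37709)/(-36579 + Z) = (-49751 + 37709)/(-36579 + 2040) = -12042/(-34539) = -12042*(-1/34539) = 4014/11513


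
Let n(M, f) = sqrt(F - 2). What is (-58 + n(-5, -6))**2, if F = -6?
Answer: 3356 - 232*I*sqrt(2) ≈ 3356.0 - 328.1*I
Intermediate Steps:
n(M, f) = 2*I*sqrt(2) (n(M, f) = sqrt(-6 - 2) = sqrt(-8) = 2*I*sqrt(2))
(-58 + n(-5, -6))**2 = (-58 + 2*I*sqrt(2))**2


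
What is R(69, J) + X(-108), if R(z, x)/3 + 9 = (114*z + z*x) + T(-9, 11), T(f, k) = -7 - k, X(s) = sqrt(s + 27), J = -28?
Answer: 17721 + 9*I ≈ 17721.0 + 9.0*I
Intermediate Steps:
X(s) = sqrt(27 + s)
R(z, x) = -81 + 342*z + 3*x*z (R(z, x) = -27 + 3*((114*z + z*x) + (-7 - 1*11)) = -27 + 3*((114*z + x*z) + (-7 - 11)) = -27 + 3*((114*z + x*z) - 18) = -27 + 3*(-18 + 114*z + x*z) = -27 + (-54 + 342*z + 3*x*z) = -81 + 342*z + 3*x*z)
R(69, J) + X(-108) = (-81 + 342*69 + 3*(-28)*69) + sqrt(27 - 108) = (-81 + 23598 - 5796) + sqrt(-81) = 17721 + 9*I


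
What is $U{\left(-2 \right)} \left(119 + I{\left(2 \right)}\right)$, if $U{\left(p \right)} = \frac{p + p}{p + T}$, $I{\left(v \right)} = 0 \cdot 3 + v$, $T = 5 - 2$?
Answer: $-484$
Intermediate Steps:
$T = 3$
$I{\left(v \right)} = v$ ($I{\left(v \right)} = 0 + v = v$)
$U{\left(p \right)} = \frac{2 p}{3 + p}$ ($U{\left(p \right)} = \frac{p + p}{p + 3} = \frac{2 p}{3 + p}$)
$U{\left(-2 \right)} \left(119 + I{\left(2 \right)}\right) = 2 \left(-2\right) \frac{1}{3 - 2} \left(119 + 2\right) = 2 \left(-2\right) 1^{-1} \cdot 121 = 2 \left(-2\right) 1 \cdot 121 = \left(-4\right) 121 = -484$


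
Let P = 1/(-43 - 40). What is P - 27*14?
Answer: -31375/83 ≈ -378.01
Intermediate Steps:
P = -1/83 (P = 1/(-83) = -1/83 ≈ -0.012048)
P - 27*14 = -1/83 - 27*14 = -1/83 - 378 = -31375/83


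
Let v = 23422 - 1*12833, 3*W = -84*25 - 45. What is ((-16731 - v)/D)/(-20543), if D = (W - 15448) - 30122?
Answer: -5464/190166551 ≈ -2.8733e-5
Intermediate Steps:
W = -715 (W = (-84*25 - 45)/3 = (-2100 - 45)/3 = (1/3)*(-2145) = -715)
v = 10589 (v = 23422 - 12833 = 10589)
D = -46285 (D = (-715 - 15448) - 30122 = -16163 - 30122 = -46285)
((-16731 - v)/D)/(-20543) = ((-16731 - 1*10589)/(-46285))/(-20543) = ((-16731 - 10589)*(-1/46285))*(-1/20543) = -27320*(-1/46285)*(-1/20543) = (5464/9257)*(-1/20543) = -5464/190166551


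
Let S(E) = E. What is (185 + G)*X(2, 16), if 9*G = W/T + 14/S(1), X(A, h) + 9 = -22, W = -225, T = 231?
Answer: -4005448/693 ≈ -5779.9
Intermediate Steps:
X(A, h) = -31 (X(A, h) = -9 - 22 = -31)
G = 1003/693 (G = (-225/231 + 14/1)/9 = (-225*1/231 + 14*1)/9 = (-75/77 + 14)/9 = (⅑)*(1003/77) = 1003/693 ≈ 1.4473)
(185 + G)*X(2, 16) = (185 + 1003/693)*(-31) = (129208/693)*(-31) = -4005448/693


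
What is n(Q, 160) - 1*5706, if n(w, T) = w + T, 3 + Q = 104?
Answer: -5445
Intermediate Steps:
Q = 101 (Q = -3 + 104 = 101)
n(w, T) = T + w
n(Q, 160) - 1*5706 = (160 + 101) - 1*5706 = 261 - 5706 = -5445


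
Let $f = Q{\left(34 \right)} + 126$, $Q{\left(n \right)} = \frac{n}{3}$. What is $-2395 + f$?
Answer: $- \frac{6773}{3} \approx -2257.7$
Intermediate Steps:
$Q{\left(n \right)} = \frac{n}{3}$ ($Q{\left(n \right)} = n \frac{1}{3} = \frac{n}{3}$)
$f = \frac{412}{3}$ ($f = \frac{1}{3} \cdot 34 + 126 = \frac{34}{3} + 126 = \frac{412}{3} \approx 137.33$)
$-2395 + f = -2395 + \frac{412}{3} = - \frac{6773}{3}$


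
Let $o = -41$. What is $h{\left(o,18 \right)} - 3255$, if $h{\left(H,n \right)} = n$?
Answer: $-3237$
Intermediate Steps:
$h{\left(o,18 \right)} - 3255 = 18 - 3255 = -3237$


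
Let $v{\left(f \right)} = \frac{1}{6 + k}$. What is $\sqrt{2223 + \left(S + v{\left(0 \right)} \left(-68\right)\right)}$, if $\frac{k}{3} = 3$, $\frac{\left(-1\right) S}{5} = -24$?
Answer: $\frac{\sqrt{526155}}{15} \approx 48.358$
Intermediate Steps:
$S = 120$ ($S = \left(-5\right) \left(-24\right) = 120$)
$k = 9$ ($k = 3 \cdot 3 = 9$)
$v{\left(f \right)} = \frac{1}{15}$ ($v{\left(f \right)} = \frac{1}{6 + 9} = \frac{1}{15}$)
$\sqrt{2223 + \left(S + v{\left(0 \right)} \left(-68\right)\right)} = \sqrt{2223 + \left(120 + \frac{1}{15} \left(-68\right)\right)} = \sqrt{2223 + \left(120 - \frac{68}{15}\right)} = \sqrt{2223 + \frac{1732}{15}} = \sqrt{\frac{35077}{15}} = \frac{\sqrt{526155}}{15}$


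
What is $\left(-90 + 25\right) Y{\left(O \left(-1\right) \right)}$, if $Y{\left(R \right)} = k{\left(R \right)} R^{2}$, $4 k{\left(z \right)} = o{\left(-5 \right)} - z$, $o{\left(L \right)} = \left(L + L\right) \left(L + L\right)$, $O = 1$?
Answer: $- \frac{6565}{4} \approx -1641.3$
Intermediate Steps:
$o{\left(L \right)} = 4 L^{2}$ ($o{\left(L \right)} = 2 L 2 L = 4 L^{2}$)
$k{\left(z \right)} = 25 - \frac{z}{4}$ ($k{\left(z \right)} = \frac{4 \left(-5\right)^{2} - z}{4} = \frac{4 \cdot 25 - z}{4} = \frac{100 - z}{4} = 25 - \frac{z}{4}$)
$Y{\left(R \right)} = R^{2} \left(25 - \frac{R}{4}\right)$ ($Y{\left(R \right)} = \left(25 - \frac{R}{4}\right) R^{2} = R^{2} \left(25 - \frac{R}{4}\right)$)
$\left(-90 + 25\right) Y{\left(O \left(-1\right) \right)} = \left(-90 + 25\right) \frac{\left(1 \left(-1\right)\right)^{2} \left(100 - 1 \left(-1\right)\right)}{4} = - 65 \frac{\left(-1\right)^{2} \left(100 - -1\right)}{4} = - 65 \cdot \frac{1}{4} \cdot 1 \left(100 + 1\right) = - 65 \cdot \frac{1}{4} \cdot 1 \cdot 101 = \left(-65\right) \frac{101}{4} = - \frac{6565}{4}$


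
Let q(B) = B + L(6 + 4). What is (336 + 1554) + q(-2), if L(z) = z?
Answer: 1898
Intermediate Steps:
q(B) = 10 + B (q(B) = B + (6 + 4) = B + 10 = 10 + B)
(336 + 1554) + q(-2) = (336 + 1554) + (10 - 2) = 1890 + 8 = 1898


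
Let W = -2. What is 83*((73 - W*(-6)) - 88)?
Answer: -2241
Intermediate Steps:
83*((73 - W*(-6)) - 88) = 83*((73 - (-2)*(-6)) - 88) = 83*((73 - 1*12) - 88) = 83*((73 - 12) - 88) = 83*(61 - 88) = 83*(-27) = -2241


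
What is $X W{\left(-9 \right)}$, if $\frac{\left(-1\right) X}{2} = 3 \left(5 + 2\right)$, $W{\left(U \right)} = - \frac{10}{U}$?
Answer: $- \frac{140}{3} \approx -46.667$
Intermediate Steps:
$X = -42$ ($X = - 2 \cdot 3 \left(5 + 2\right) = - 2 \cdot 3 \cdot 7 = \left(-2\right) 21 = -42$)
$X W{\left(-9 \right)} = - 42 \left(- \frac{10}{-9}\right) = - 42 \left(\left(-10\right) \left(- \frac{1}{9}\right)\right) = \left(-42\right) \frac{10}{9} = - \frac{140}{3}$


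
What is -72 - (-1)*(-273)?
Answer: -345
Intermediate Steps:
-72 - (-1)*(-273) = -72 - 1*273 = -72 - 273 = -345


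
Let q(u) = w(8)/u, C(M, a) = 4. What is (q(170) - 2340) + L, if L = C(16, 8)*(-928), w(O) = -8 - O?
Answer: -514428/85 ≈ -6052.1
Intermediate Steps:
q(u) = -16/u (q(u) = (-8 - 1*8)/u = (-8 - 8)/u = -16/u)
L = -3712 (L = 4*(-928) = -3712)
(q(170) - 2340) + L = (-16/170 - 2340) - 3712 = (-16*1/170 - 2340) - 3712 = (-8/85 - 2340) - 3712 = -198908/85 - 3712 = -514428/85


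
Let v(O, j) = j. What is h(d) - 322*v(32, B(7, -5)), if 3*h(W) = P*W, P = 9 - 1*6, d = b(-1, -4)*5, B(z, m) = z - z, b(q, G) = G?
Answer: -20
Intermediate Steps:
B(z, m) = 0
d = -20 (d = -4*5 = -20)
P = 3 (P = 9 - 6 = 3)
h(W) = W (h(W) = (3*W)/3 = W)
h(d) - 322*v(32, B(7, -5)) = -20 - 322*0 = -20 + 0 = -20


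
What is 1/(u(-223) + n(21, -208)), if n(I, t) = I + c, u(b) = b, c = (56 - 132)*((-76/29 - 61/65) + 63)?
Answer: -1885/8896266 ≈ -0.00021189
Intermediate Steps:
c = -8515496/1885 (c = -76*((-76*1/29 - 61*1/65) + 63) = -76*((-76/29 - 61/65) + 63) = -76*(-6709/1885 + 63) = -76*112046/1885 = -8515496/1885 ≈ -4517.5)
n(I, t) = -8515496/1885 + I (n(I, t) = I - 8515496/1885 = -8515496/1885 + I)
1/(u(-223) + n(21, -208)) = 1/(-223 + (-8515496/1885 + 21)) = 1/(-223 - 8475911/1885) = 1/(-8896266/1885) = -1885/8896266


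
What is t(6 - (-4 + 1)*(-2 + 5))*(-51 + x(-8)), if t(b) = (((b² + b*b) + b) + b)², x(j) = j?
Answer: -13593600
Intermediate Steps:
t(b) = (2*b + 2*b²)² (t(b) = (((b² + b²) + b) + b)² = ((2*b² + b) + b)² = ((b + 2*b²) + b)² = (2*b + 2*b²)²)
t(6 - (-4 + 1)*(-2 + 5))*(-51 + x(-8)) = (4*(6 - (-4 + 1)*(-2 + 5))²*(1 + (6 - (-4 + 1)*(-2 + 5)))²)*(-51 - 8) = (4*(6 - (-3)*3)²*(1 + (6 - (-3)*3))²)*(-59) = (4*(6 - 1*(-9))²*(1 + (6 - 1*(-9)))²)*(-59) = (4*(6 + 9)²*(1 + (6 + 9))²)*(-59) = (4*15²*(1 + 15)²)*(-59) = (4*225*16²)*(-59) = (4*225*256)*(-59) = 230400*(-59) = -13593600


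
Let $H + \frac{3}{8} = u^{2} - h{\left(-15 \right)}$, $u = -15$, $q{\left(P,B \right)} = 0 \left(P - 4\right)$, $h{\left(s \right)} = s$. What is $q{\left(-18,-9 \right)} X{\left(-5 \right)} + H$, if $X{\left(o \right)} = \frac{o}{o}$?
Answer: $\frac{1917}{8} \approx 239.63$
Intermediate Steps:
$X{\left(o \right)} = 1$
$q{\left(P,B \right)} = 0$ ($q{\left(P,B \right)} = 0 \left(-4 + P\right) = 0$)
$H = \frac{1917}{8}$ ($H = - \frac{3}{8} - \left(-15 - \left(-15\right)^{2}\right) = - \frac{3}{8} + \left(225 + 15\right) = - \frac{3}{8} + 240 = \frac{1917}{8} \approx 239.63$)
$q{\left(-18,-9 \right)} X{\left(-5 \right)} + H = 0 \cdot 1 + \frac{1917}{8} = 0 + \frac{1917}{8} = \frac{1917}{8}$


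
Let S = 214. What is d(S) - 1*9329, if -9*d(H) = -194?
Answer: -83767/9 ≈ -9307.4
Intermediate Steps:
d(H) = 194/9 (d(H) = -⅑*(-194) = 194/9)
d(S) - 1*9329 = 194/9 - 1*9329 = 194/9 - 9329 = -83767/9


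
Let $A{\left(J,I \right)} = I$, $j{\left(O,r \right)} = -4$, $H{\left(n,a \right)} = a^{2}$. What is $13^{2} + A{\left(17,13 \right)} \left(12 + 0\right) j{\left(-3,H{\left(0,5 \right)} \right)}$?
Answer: $-455$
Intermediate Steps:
$13^{2} + A{\left(17,13 \right)} \left(12 + 0\right) j{\left(-3,H{\left(0,5 \right)} \right)} = 13^{2} + 13 \left(12 + 0\right) \left(-4\right) = 169 + 13 \cdot 12 \left(-4\right) = 169 + 13 \left(-48\right) = 169 - 624 = -455$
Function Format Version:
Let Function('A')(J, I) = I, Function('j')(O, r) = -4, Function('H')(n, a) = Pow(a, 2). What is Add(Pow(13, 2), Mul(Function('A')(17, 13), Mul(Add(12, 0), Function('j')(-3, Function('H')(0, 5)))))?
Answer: -455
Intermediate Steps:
Add(Pow(13, 2), Mul(Function('A')(17, 13), Mul(Add(12, 0), Function('j')(-3, Function('H')(0, 5))))) = Add(Pow(13, 2), Mul(13, Mul(Add(12, 0), -4))) = Add(169, Mul(13, Mul(12, -4))) = Add(169, Mul(13, -48)) = Add(169, -624) = -455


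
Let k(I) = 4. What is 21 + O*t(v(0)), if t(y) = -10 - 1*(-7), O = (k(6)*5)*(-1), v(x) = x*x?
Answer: 81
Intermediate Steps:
v(x) = x²
O = -20 (O = (4*5)*(-1) = 20*(-1) = -20)
t(y) = -3 (t(y) = -10 + 7 = -3)
21 + O*t(v(0)) = 21 - 20*(-3) = 21 + 60 = 81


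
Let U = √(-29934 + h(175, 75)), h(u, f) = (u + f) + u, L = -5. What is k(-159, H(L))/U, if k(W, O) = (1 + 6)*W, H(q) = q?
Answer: 1113*I*√29509/29509 ≈ 6.4791*I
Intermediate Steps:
h(u, f) = f + 2*u (h(u, f) = (f + u) + u = f + 2*u)
k(W, O) = 7*W
U = I*√29509 (U = √(-29934 + (75 + 2*175)) = √(-29934 + (75 + 350)) = √(-29934 + 425) = √(-29509) = I*√29509 ≈ 171.78*I)
k(-159, H(L))/U = (7*(-159))/((I*√29509)) = -(-1113)*I*√29509/29509 = 1113*I*√29509/29509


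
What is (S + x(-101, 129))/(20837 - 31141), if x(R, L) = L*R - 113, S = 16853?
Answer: -3711/10304 ≈ -0.36015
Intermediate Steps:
x(R, L) = -113 + L*R
(S + x(-101, 129))/(20837 - 31141) = (16853 + (-113 + 129*(-101)))/(20837 - 31141) = (16853 + (-113 - 13029))/(-10304) = (16853 - 13142)*(-1/10304) = 3711*(-1/10304) = -3711/10304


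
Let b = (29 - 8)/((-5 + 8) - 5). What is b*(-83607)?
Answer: 1755747/2 ≈ 8.7787e+5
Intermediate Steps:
b = -21/2 (b = 21/(3 - 5) = 21/(-2) = 21*(-1/2) = -21/2 ≈ -10.500)
b*(-83607) = -21/2*(-83607) = 1755747/2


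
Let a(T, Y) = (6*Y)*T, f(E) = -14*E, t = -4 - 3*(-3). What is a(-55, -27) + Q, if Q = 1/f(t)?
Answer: 623699/70 ≈ 8910.0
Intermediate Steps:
t = 5 (t = -4 + 9 = 5)
a(T, Y) = 6*T*Y
Q = -1/70 (Q = 1/(-14*5) = 1/(-70) = -1/70 ≈ -0.014286)
a(-55, -27) + Q = 6*(-55)*(-27) - 1/70 = 8910 - 1/70 = 623699/70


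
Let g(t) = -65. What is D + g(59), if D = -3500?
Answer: -3565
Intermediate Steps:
D + g(59) = -3500 - 65 = -3565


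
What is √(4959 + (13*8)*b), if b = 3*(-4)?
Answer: √3711 ≈ 60.918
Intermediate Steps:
b = -12
√(4959 + (13*8)*b) = √(4959 + (13*8)*(-12)) = √(4959 + 104*(-12)) = √(4959 - 1248) = √3711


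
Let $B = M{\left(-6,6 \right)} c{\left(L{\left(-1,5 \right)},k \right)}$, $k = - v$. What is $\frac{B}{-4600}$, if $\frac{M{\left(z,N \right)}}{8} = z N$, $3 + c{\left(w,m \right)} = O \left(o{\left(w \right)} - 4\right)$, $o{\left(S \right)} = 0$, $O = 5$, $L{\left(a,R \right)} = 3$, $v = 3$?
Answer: $- \frac{36}{25} \approx -1.44$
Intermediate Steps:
$k = -3$ ($k = \left(-1\right) 3 = -3$)
$c{\left(w,m \right)} = -23$ ($c{\left(w,m \right)} = -3 + 5 \left(0 - 4\right) = -3 + 5 \left(-4\right) = -3 - 20 = -23$)
$M{\left(z,N \right)} = 8 N z$ ($M{\left(z,N \right)} = 8 z N = 8 N z$)
$B = 6624$ ($B = 8 \cdot 6 \left(-6\right) \left(-23\right) = \left(-288\right) \left(-23\right) = 6624$)
$\frac{B}{-4600} = \frac{6624}{-4600} = 6624 \left(- \frac{1}{4600}\right) = - \frac{36}{25}$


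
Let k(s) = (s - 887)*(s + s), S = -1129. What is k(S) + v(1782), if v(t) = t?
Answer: 4553910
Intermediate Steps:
k(s) = 2*s*(-887 + s) (k(s) = (-887 + s)*(2*s) = 2*s*(-887 + s))
k(S) + v(1782) = 2*(-1129)*(-887 - 1129) + 1782 = 2*(-1129)*(-2016) + 1782 = 4552128 + 1782 = 4553910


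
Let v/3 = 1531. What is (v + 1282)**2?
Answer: 34515625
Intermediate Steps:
v = 4593 (v = 3*1531 = 4593)
(v + 1282)**2 = (4593 + 1282)**2 = 5875**2 = 34515625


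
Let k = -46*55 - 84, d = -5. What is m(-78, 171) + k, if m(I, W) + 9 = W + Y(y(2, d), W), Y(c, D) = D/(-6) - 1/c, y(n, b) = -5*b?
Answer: -124027/50 ≈ -2480.5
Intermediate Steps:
Y(c, D) = -1/c - D/6 (Y(c, D) = D*(-⅙) - 1/c = -D/6 - 1/c = -1/c - D/6)
m(I, W) = -226/25 + 5*W/6 (m(I, W) = -9 + (W + (-1/((-5*(-5))) - W/6)) = -9 + (W + (-1/25 - W/6)) = -9 + (-1/25 + 5*W/6) = -226/25 + 5*W/6)
k = -2614 (k = -2530 - 84 = -2614)
m(-78, 171) + k = (-226/25 + (⅚)*171) - 2614 = (-226/25 + 285/2) - 2614 = 6673/50 - 2614 = -124027/50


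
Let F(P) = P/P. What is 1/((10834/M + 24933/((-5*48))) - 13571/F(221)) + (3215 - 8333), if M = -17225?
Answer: -19289600706602/3768972339 ≈ -5118.0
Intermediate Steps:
F(P) = 1
1/((10834/M + 24933/((-5*48))) - 13571/F(221)) + (3215 - 8333) = 1/((10834/(-17225) + 24933/((-5*48))) - 13571/1) + (3215 - 8333) = 1/((10834*(-1/17225) + 24933/(-240)) - 13571*1) - 5118 = 1/((-10834/17225 + 24933*(-1/240)) - 13571) - 5118 = 1/((-10834/17225 - 8311/80) - 13571) - 5118 = 1/(-28804739/275600 - 13571) - 5118 = 1/(-3768972339/275600) - 5118 = -275600/3768972339 - 5118 = -19289600706602/3768972339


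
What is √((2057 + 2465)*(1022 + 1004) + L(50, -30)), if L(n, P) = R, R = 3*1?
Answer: 5*√366463 ≈ 3026.8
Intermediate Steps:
R = 3
L(n, P) = 3
√((2057 + 2465)*(1022 + 1004) + L(50, -30)) = √((2057 + 2465)*(1022 + 1004) + 3) = √(4522*2026 + 3) = √(9161572 + 3) = √9161575 = 5*√366463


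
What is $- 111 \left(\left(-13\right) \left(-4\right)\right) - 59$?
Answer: $-5831$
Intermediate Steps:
$- 111 \left(\left(-13\right) \left(-4\right)\right) - 59 = \left(-111\right) 52 - 59 = -5772 - 59 = -5831$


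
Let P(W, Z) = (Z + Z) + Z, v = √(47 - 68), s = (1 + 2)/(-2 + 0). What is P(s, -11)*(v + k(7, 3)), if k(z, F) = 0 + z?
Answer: -231 - 33*I*√21 ≈ -231.0 - 151.23*I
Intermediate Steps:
k(z, F) = z
s = -3/2 (s = 3/(-2) = 3*(-½) = -3/2 ≈ -1.5000)
v = I*√21 (v = √(-21) = I*√21 ≈ 4.5826*I)
P(W, Z) = 3*Z (P(W, Z) = 2*Z + Z = 3*Z)
P(s, -11)*(v + k(7, 3)) = (3*(-11))*(I*√21 + 7) = -33*(7 + I*√21) = -231 - 33*I*√21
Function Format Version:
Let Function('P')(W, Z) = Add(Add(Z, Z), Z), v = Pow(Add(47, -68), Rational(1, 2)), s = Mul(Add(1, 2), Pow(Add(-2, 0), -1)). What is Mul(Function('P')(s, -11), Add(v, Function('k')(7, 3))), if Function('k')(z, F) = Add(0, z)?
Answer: Add(-231, Mul(-33, I, Pow(21, Rational(1, 2)))) ≈ Add(-231.00, Mul(-151.23, I))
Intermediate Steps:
Function('k')(z, F) = z
s = Rational(-3, 2) (s = Mul(3, Pow(-2, -1)) = Mul(3, Rational(-1, 2)) = Rational(-3, 2) ≈ -1.5000)
v = Mul(I, Pow(21, Rational(1, 2))) (v = Pow(-21, Rational(1, 2)) = Mul(I, Pow(21, Rational(1, 2))) ≈ Mul(4.5826, I))
Function('P')(W, Z) = Mul(3, Z) (Function('P')(W, Z) = Add(Mul(2, Z), Z) = Mul(3, Z))
Mul(Function('P')(s, -11), Add(v, Function('k')(7, 3))) = Mul(Mul(3, -11), Add(Mul(I, Pow(21, Rational(1, 2))), 7)) = Mul(-33, Add(7, Mul(I, Pow(21, Rational(1, 2))))) = Add(-231, Mul(-33, I, Pow(21, Rational(1, 2))))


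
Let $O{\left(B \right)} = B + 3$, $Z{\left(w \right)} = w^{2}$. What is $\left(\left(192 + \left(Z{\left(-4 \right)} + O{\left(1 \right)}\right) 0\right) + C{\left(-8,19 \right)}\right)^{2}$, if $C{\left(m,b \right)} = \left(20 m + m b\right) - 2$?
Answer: $14884$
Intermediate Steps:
$O{\left(B \right)} = 3 + B$
$C{\left(m,b \right)} = -2 + 20 m + b m$ ($C{\left(m,b \right)} = \left(20 m + b m\right) - 2 = -2 + 20 m + b m$)
$\left(\left(192 + \left(Z{\left(-4 \right)} + O{\left(1 \right)}\right) 0\right) + C{\left(-8,19 \right)}\right)^{2} = \left(\left(192 + \left(\left(-4\right)^{2} + \left(3 + 1\right)\right) 0\right) + \left(-2 + 20 \left(-8\right) + 19 \left(-8\right)\right)\right)^{2} = \left(\left(192 + \left(16 + 4\right) 0\right) - 314\right)^{2} = \left(\left(192 + 20 \cdot 0\right) - 314\right)^{2} = \left(\left(192 + 0\right) - 314\right)^{2} = \left(192 - 314\right)^{2} = \left(-122\right)^{2} = 14884$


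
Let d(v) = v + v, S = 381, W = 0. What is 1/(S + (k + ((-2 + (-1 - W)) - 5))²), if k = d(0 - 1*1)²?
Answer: 1/397 ≈ 0.0025189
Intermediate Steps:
d(v) = 2*v
k = 4 (k = (2*(0 - 1*1))² = (2*(0 - 1))² = (2*(-1))² = (-2)² = 4)
1/(S + (k + ((-2 + (-1 - W)) - 5))²) = 1/(381 + (4 + ((-2 + (-1 - 1*0)) - 5))²) = 1/(381 + (4 + ((-2 + (-1 + 0)) - 5))²) = 1/(381 + (4 + ((-2 - 1) - 5))²) = 1/(381 + (4 + (-3 - 5))²) = 1/(381 + (4 - 8)²) = 1/(381 + (-4)²) = 1/(381 + 16) = 1/397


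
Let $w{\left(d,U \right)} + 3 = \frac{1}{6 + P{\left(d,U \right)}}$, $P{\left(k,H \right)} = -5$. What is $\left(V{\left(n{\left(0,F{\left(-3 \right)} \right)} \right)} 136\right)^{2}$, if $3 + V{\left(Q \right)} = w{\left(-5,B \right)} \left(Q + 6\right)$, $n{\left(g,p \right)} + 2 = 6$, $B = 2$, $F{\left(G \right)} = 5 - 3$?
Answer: $9784384$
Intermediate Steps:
$F{\left(G \right)} = 2$
$n{\left(g,p \right)} = 4$ ($n{\left(g,p \right)} = -2 + 6 = 4$)
$w{\left(d,U \right)} = -2$ ($w{\left(d,U \right)} = -3 + \frac{1}{6 - 5} = -3 + 1^{-1} = -3 + 1 = -2$)
$V{\left(Q \right)} = -15 - 2 Q$ ($V{\left(Q \right)} = -3 - 2 \left(Q + 6\right) = -3 - 2 \left(6 + Q\right) = -3 - \left(12 + 2 Q\right) = -15 - 2 Q$)
$\left(V{\left(n{\left(0,F{\left(-3 \right)} \right)} \right)} 136\right)^{2} = \left(\left(-15 - 8\right) 136\right)^{2} = \left(\left(-23\right) 136\right)^{2} = \left(-3128\right)^{2} = 9784384$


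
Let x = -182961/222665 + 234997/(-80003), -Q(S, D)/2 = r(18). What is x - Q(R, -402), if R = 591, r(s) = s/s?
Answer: -4476471414/2544838285 ≈ -1.7590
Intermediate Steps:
r(s) = 1
Q(S, D) = -2 (Q(S, D) = -2*1 = -2)
x = -9566147984/2544838285 (x = -182961*1/222665 + 234997*(-1/80003) = -182961/222665 - 33571/11429 = -9566147984/2544838285 ≈ -3.7590)
x - Q(R, -402) = -9566147984/2544838285 - 1*(-2) = -9566147984/2544838285 + 2 = -4476471414/2544838285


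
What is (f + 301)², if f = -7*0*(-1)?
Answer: 90601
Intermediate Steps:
f = 0 (f = 0*(-1) = 0)
(f + 301)² = (0 + 301)² = 301² = 90601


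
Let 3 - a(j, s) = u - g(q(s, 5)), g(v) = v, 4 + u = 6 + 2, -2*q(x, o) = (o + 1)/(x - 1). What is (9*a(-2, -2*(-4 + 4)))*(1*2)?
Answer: 36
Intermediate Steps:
q(x, o) = -(1 + o)/(2*(-1 + x)) (q(x, o) = -(o + 1)/(2*(x - 1)) = -(1 + o)/(2*(-1 + x)))
u = 4 (u = -4 + (6 + 2) = -4 + 8 = 4)
a(j, s) = -1 - 3/(-1 + s) (a(j, s) = 3 - (4 - (-1 - 1*5)/(2*(-1 + s))) = 3 - (4 - (-1 - 5)/(2*(-1 + s))) = 3 - (4 - (-6)/(2*(-1 + s))) = 3 - (4 - (-3)/(-1 + s)) = 3 - (4 + 3/(-1 + s)) = 3 + (-4 - 3/(-1 + s)) = -1 - 3/(-1 + s))
(9*a(-2, -2*(-4 + 4)))*(1*2) = (9*((-2 - (-2)*(-4 + 4))/(-1 - 2*(-4 + 4))))*(1*2) = (9*((-2 - (-2)*0)/(-1 - 2*0)))*2 = (9*((-2 - 1*0)/(-1 + 0)))*2 = (9*((-2 + 0)/(-1)))*2 = (9*(-1*(-2)))*2 = (9*2)*2 = 18*2 = 36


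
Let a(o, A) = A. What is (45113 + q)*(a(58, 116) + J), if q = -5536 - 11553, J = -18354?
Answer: -511101712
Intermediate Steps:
q = -17089
(45113 + q)*(a(58, 116) + J) = (45113 - 17089)*(116 - 18354) = 28024*(-18238) = -511101712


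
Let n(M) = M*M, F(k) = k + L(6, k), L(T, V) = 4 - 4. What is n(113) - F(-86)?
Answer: 12855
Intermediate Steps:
L(T, V) = 0
F(k) = k (F(k) = k + 0 = k)
n(M) = M**2
n(113) - F(-86) = 113**2 - 1*(-86) = 12769 + 86 = 12855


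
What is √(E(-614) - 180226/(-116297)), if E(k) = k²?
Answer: 7*√104058957603414/116297 ≈ 614.00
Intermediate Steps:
√(E(-614) - 180226/(-116297)) = √((-614)² - 180226/(-116297)) = √(376996 - 180226*(-1/116297)) = √(376996 + 180226/116297) = √(43843684038/116297) = 7*√104058957603414/116297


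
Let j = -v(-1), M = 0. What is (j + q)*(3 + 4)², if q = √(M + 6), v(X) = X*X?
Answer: -49 + 49*√6 ≈ 71.025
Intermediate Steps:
v(X) = X²
q = √6 (q = √(0 + 6) = √6 ≈ 2.4495)
j = -1 (j = -1*(-1)² = -1*1 = -1)
(j + q)*(3 + 4)² = (-1 + √6)*(3 + 4)² = (-1 + √6)*7² = (-1 + √6)*49 = -49 + 49*√6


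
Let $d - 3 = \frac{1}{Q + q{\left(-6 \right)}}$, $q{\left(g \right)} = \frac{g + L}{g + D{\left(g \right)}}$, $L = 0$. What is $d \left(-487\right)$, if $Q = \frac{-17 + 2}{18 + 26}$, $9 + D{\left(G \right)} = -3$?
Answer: $62823$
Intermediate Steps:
$D{\left(G \right)} = -12$ ($D{\left(G \right)} = -9 - 3 = -12$)
$q{\left(g \right)} = \frac{g}{-12 + g}$ ($q{\left(g \right)} = \frac{g + 0}{g - 12} = \frac{g}{-12 + g}$)
$Q = - \frac{15}{44} \approx -0.34091$
$d = -129$ ($d = 3 + \frac{1}{- \frac{15}{44} - \frac{6}{-12 - 6}} = 3 + \frac{1}{- \frac{15}{44} - \frac{6}{-18}} = 3 + \frac{1}{- \frac{15}{44} - - \frac{1}{3}} = 3 + \frac{1}{- \frac{15}{44} + \frac{1}{3}} = 3 + \frac{1}{- \frac{1}{132}} = 3 - 132 = -129$)
$d \left(-487\right) = \left(-129\right) \left(-487\right) = 62823$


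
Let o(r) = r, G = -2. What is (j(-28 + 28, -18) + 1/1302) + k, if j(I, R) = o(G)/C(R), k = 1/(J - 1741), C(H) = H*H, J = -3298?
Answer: -496282/88570503 ≈ -0.0056032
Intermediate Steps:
C(H) = H²
k = -1/5039 (k = 1/(-3298 - 1741) = 1/(-5039) = -1/5039 ≈ -0.00019845)
j(I, R) = -2/R²
(j(-28 + 28, -18) + 1/1302) + k = (-2/(-18)² + 1/1302) - 1/5039 = (-2*1/324 + 1/1302) - 1/5039 = (-1/162 + 1/1302) - 1/5039 = -95/17577 - 1/5039 = -496282/88570503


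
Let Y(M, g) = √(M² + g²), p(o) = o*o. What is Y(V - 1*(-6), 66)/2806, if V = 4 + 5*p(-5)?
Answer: 3*√2509/2806 ≈ 0.053553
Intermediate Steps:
p(o) = o²
V = 129 (V = 4 + 5*(-5)² = 4 + 5*25 = 4 + 125 = 129)
Y(V - 1*(-6), 66)/2806 = √((129 - 1*(-6))² + 66²)/2806 = √((129 + 6)² + 4356)*(1/2806) = √(135² + 4356)*(1/2806) = √(18225 + 4356)*(1/2806) = √22581*(1/2806) = (3*√2509)*(1/2806) = 3*√2509/2806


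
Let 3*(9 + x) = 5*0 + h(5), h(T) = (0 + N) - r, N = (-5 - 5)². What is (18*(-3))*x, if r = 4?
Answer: -1242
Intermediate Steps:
N = 100 (N = (-10)² = 100)
h(T) = 96 (h(T) = (0 + 100) - 1*4 = 100 - 4 = 96)
x = 23 (x = -9 + (5*0 + 96)/3 = -9 + (0 + 96)/3 = -9 + (⅓)*96 = -9 + 32 = 23)
(18*(-3))*x = (18*(-3))*23 = -54*23 = -1242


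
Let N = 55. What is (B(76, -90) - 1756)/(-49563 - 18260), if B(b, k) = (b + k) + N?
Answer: 245/9689 ≈ 0.025286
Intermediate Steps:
B(b, k) = 55 + b + k (B(b, k) = (b + k) + 55 = 55 + b + k)
(B(76, -90) - 1756)/(-49563 - 18260) = ((55 + 76 - 90) - 1756)/(-49563 - 18260) = (41 - 1756)/(-67823) = -1715*(-1/67823) = 245/9689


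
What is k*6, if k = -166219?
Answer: -997314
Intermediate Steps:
k*6 = -166219*6 = -997314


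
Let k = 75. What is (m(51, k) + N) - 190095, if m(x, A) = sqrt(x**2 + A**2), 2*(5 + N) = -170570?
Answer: -275385 + 3*sqrt(914) ≈ -2.7529e+5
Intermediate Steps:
N = -85290 (N = -5 + (1/2)*(-170570) = -5 - 85285 = -85290)
m(x, A) = sqrt(A**2 + x**2)
(m(51, k) + N) - 190095 = (sqrt(75**2 + 51**2) - 85290) - 190095 = (sqrt(5625 + 2601) - 85290) - 190095 = (sqrt(8226) - 85290) - 190095 = (3*sqrt(914) - 85290) - 190095 = (-85290 + 3*sqrt(914)) - 190095 = -275385 + 3*sqrt(914)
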